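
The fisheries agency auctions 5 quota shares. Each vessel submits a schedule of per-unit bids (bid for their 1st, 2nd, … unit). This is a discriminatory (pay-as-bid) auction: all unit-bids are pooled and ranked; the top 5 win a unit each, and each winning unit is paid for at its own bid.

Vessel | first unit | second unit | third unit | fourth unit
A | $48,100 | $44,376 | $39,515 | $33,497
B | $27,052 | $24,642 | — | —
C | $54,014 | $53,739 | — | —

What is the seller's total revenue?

Pooled unit-bids ranked (top 5): 54,014 (C-1), 53,739 (C-2), 48,100 (A-1), 44,376 (A-2), 39,515 (A-3)
Next rejected bid: $33,497 (not a price — pay-as-bid).
Each winning unit pays its own bid.
Revenue = 54,014 + 53,739 + 48,100 + 44,376 + 39,515 = $239,744.

Total revenue: $239,744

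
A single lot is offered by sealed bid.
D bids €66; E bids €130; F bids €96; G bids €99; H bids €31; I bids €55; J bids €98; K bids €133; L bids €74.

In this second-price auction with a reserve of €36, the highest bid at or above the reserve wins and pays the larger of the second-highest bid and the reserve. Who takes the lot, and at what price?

K pays €130

Bids ranked: 133 (K) > 130 (E) > 99 (G) > 98 (J) > 96 (F) > 74 (L) > …
Highest eligible bid: K at €133.
Second-highest bid €130 exceeds the reserve €36 → payment €130.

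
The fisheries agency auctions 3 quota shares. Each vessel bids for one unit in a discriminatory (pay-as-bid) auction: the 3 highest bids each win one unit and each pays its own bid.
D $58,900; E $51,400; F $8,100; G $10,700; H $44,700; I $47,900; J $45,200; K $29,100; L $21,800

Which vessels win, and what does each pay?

D $58,900, E $51,400, I $47,900

Bids ranked high→low: 58,900 (D), 51,400 (E), 47,900 (I), 45,200 (J), 44,700 (H), …
The 3 highest are D, E, I.
Each winner pays its own bid: D $58,900, E $51,400, I $47,900.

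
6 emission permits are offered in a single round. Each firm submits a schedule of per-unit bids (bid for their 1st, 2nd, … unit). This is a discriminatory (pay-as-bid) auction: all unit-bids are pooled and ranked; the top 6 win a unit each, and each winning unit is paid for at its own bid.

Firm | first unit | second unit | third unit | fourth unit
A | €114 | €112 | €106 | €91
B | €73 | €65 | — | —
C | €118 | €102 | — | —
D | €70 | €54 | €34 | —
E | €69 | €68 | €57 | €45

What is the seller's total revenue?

Total revenue: €643

All unit-bids, highest first — top 6: 118 (C-1), 114 (A-1), 112 (A-2), 106 (A-3), 102 (C-2), 91 (A-4)
Next rejected bid: €73 (not a price — pay-as-bid).
Each winning unit pays its own bid.
Revenue = 118 + 114 + 112 + 106 + 102 + 91 = €643.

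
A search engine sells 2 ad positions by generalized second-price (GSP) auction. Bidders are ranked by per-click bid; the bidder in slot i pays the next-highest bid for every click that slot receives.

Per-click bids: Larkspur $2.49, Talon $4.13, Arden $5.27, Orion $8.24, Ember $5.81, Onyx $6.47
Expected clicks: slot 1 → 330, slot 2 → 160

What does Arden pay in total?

Ranked by bid: $8.24 (Orion) > $6.47 (Onyx) > $5.81 (Ember) > …
Arden ranks below slot 2 → no slot, pays nothing.

Arden pays $0.00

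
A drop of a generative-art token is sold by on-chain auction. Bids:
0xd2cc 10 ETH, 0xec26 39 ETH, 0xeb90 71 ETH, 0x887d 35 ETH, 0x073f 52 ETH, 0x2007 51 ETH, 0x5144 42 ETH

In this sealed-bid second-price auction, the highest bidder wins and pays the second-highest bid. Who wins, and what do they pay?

Sealed-bid second-price auction: the highest bidder wins and pays the second-highest bid.
Bids in order: 71 (0xeb90) > 52 (0x073f) > 51 (0x2007) > 42 (0x5144) > 39 (0xec26) > 35 (0x887d) > …
0xeb90 is highest; pays the second-highest bid, 52 ETH.

0xeb90 pays 52 ETH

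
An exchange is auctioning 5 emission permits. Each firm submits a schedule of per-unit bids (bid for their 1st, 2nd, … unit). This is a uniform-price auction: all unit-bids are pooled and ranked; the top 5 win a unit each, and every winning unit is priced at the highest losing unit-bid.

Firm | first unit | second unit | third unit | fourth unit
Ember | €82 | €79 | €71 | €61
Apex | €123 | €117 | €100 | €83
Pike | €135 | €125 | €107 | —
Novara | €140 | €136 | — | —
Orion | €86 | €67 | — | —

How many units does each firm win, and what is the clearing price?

All unit-bids, highest first — top 5: 140 (Novara-1), 136 (Novara-2), 135 (Pike-1), 125 (Pike-2), 123 (Apex-1)
First bid not allocated: €117.
Allocation: Apex 1, Novara 2, Pike 2.

Apex 1, Novara 2, Pike 2; clearing price €117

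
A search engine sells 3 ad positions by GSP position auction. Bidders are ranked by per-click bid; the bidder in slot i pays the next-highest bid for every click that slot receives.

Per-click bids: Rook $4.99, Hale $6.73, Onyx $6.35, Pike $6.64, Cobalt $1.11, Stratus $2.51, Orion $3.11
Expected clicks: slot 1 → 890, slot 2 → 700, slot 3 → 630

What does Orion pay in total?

Orion pays $0.00

Sorting advertisers: $6.73 (Hale) > $6.64 (Pike) > $6.35 (Onyx) > $4.99 (Rook) > …
Orion ranks below slot 3 → no slot, pays nothing.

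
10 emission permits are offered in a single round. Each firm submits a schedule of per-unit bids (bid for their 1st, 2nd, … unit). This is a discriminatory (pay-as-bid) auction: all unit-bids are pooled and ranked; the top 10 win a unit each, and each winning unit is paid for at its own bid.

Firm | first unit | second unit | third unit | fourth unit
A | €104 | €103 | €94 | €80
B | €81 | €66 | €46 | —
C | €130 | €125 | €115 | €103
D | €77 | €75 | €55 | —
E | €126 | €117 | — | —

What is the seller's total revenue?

Total revenue: €1,098

Merging the schedules and taking the best 10: 130 (C-1), 126 (E-1), 125 (C-2), 117 (E-2), 115 (C-3), 104 (A-1), 103 (A-2), 103 (C-4), 94 (A-3), 81 (B-1)
Next rejected bid: €80 (not a price — pay-as-bid).
Each winning unit pays its own bid.
Revenue = 130 + 126 + 125 + 117 + 115 + 104 + 103 + 103 + 94 + 81 = €1,098.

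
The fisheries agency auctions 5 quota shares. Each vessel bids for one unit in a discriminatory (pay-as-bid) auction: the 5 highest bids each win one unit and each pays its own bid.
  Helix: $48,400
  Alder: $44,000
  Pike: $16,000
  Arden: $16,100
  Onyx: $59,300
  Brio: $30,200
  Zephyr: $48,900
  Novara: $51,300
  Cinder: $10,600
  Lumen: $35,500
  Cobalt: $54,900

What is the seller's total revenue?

Total revenue: $262,800

Sorting: 59,300 (Onyx), 54,900 (Cobalt), 51,300 (Novara), 48,900 (Zephyr), 48,400 (Helix), 44,000 (Alder), 35,500 (Lumen), …
Winners (5 units): Onyx, Cobalt, Novara, Zephyr, Helix.
Total revenue = 59,300 + 54,900 + 51,300 + 48,900 + 48,400 = $262,800.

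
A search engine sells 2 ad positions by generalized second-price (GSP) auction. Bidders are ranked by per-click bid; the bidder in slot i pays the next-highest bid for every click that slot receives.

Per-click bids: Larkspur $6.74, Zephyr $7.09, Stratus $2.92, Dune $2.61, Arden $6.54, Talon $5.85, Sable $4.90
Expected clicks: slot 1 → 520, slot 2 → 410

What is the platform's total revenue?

Per-click bids in order: $7.09 (Zephyr) > $6.74 (Larkspur) > $6.54 (Arden) > …
Slot 1: Zephyr pays $6.74 × 520 = $3504.80
Slot 2: Larkspur pays $6.54 × 410 = $2681.40
Total = $6186.20

Total revenue: $6186.20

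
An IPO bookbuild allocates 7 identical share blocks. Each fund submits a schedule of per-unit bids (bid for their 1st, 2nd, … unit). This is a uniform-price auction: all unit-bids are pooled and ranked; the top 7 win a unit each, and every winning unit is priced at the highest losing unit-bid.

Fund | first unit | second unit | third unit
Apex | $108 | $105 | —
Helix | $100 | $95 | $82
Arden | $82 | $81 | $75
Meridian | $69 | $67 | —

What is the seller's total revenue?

All unit-bids, highest first — top 7: 108 (Apex-1), 105 (Apex-2), 100 (Helix-1), 95 (Helix-2), 82 (Helix-3), 82 (Arden-1), 81 (Arden-2)
First bid not allocated: $75.
Allocation: Apex 2, Arden 2, Helix 3. Every unit priced at $75.
Revenue = 7 × 75 = $525.

Total revenue: $525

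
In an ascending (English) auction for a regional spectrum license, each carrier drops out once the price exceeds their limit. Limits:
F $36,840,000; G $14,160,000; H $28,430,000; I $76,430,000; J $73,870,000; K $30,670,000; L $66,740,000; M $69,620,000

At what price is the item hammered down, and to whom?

I wins at $73,870,000

Limits ranked: 76,430,000 (I) > 73,870,000 (J) > 69,620,000 (M) > 66,740,000 (L) > 36,840,000 (F) > 30,670,000 (K) > …
Once the price passes $73,870,000, only I is left; the hammer falls at J's limit of $73,870,000.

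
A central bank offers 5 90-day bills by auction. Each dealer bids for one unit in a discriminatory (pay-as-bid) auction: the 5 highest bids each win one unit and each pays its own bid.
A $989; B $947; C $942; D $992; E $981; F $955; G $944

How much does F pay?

F pays $955

Sorting: 992 (D), 989 (A), 981 (E), 955 (F), 947 (B), 944 (G), 942 (C)
Top 5: D, A, E, F, B.
F wins → own bid $955.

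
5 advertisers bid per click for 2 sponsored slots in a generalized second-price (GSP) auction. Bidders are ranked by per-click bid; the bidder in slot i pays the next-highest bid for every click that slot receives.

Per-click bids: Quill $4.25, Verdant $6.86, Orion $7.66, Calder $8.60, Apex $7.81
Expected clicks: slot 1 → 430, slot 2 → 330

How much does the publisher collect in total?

Total revenue: $5886.10

Per-click bids in order: $8.60 (Calder) > $7.81 (Apex) > $7.66 (Orion) > …
Slot 1: Calder pays $7.81 × 430 = $3358.30
Slot 2: Apex pays $7.66 × 330 = $2527.80
Total = $5886.10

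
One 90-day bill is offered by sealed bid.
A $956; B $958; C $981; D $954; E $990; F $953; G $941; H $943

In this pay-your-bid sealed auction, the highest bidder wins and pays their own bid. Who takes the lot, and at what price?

E pays $990

Bids in order: 990 (E) > 981 (C) > 958 (B) > 956 (A) > 954 (D) > 953 (F) > …
First-price: E pays what they bid, $990.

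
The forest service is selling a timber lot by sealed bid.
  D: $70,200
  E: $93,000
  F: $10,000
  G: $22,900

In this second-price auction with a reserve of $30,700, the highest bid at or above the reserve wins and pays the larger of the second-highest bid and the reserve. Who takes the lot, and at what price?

E pays $70,200

Sorting bids: 93,000 (E) > 70,200 (D) > 22,900 (G) > 10,000 (F)
Highest eligible bid: E at $93,000.
max(second-highest $70,200, reserve $30,700) = $70,200; the reserve does not bind.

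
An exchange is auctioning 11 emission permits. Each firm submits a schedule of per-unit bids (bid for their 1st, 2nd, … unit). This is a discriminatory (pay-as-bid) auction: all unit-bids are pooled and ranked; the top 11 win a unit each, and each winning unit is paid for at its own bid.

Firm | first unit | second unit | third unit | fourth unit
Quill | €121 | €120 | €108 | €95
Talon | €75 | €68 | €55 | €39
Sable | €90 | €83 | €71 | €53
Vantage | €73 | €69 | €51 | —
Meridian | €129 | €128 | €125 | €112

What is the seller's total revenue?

Merging the schedules and taking the best 11: 129 (Meridian-1), 128 (Meridian-2), 125 (Meridian-3), 121 (Quill-1), 120 (Quill-2), 112 (Meridian-4), 108 (Quill-3), 95 (Quill-4), 90 (Sable-1), 83 (Sable-2), 75 (Talon-1)
Next rejected bid: €73 (not a price — pay-as-bid).
Each winning unit pays its own bid.
Revenue = 129 + 128 + 125 + 121 + 120 + 112 + 108 + 95 + 90 + 83 + 75 = €1,186.

Total revenue: €1,186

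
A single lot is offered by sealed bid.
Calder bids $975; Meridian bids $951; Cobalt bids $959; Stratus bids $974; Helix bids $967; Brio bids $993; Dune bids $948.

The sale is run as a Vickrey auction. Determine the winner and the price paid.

Brio pays $975

Rule: the highest bidder wins and pays the second-highest bid.
Sorting bids: 993 (Brio) > 975 (Calder) > 974 (Stratus) > 967 (Helix) > 959 (Cobalt) > 951 (Meridian) > …
Brio is highest; pays the second-highest bid, $975.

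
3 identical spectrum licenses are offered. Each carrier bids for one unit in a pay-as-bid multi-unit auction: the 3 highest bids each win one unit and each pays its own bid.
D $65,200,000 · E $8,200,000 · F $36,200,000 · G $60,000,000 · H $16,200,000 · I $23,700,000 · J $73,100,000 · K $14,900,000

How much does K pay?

Bids ranked high→low: 73,100,000 (J), 65,200,000 (D), 60,000,000 (G), 36,200,000 (F), 23,700,000 (I), …
The 3 highest are J, D, G.
K does not win → $0.

K pays $0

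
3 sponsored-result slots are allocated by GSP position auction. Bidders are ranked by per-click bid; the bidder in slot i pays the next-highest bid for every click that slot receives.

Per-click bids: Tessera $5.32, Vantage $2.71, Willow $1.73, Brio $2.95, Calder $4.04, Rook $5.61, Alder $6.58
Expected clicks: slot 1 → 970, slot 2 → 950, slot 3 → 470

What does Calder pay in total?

Per-click bids in order: $6.58 (Alder) > $5.61 (Rook) > $5.32 (Tessera) > $4.04 (Calder) > …
Calder ranks below slot 3 → no slot, pays nothing.

Calder pays $0.00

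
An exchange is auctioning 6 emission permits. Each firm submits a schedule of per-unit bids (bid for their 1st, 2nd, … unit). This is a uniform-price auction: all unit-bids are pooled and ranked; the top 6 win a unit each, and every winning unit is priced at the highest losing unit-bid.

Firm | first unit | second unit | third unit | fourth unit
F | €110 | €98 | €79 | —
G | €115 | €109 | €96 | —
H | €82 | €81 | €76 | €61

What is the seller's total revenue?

All unit-bids, highest first — top 6: 115 (G-1), 110 (F-1), 109 (G-2), 98 (F-2), 96 (G-3), 82 (H-1)
Highest rejected unit-bid = €81.
Allocation: F 2, G 3, H 1. Every unit priced at €81.
Revenue = 6 × 81 = €486.

Total revenue: €486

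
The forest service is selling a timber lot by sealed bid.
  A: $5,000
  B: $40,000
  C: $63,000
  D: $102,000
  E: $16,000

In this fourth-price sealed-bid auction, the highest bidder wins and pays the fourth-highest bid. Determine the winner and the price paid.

Bids ranked: 102,000 (D) > 63,000 (C) > 40,000 (B) > 16,000 (E) > 5,000 (A)
D is highest; pays the fourth-highest bid, $16,000.

D pays $16,000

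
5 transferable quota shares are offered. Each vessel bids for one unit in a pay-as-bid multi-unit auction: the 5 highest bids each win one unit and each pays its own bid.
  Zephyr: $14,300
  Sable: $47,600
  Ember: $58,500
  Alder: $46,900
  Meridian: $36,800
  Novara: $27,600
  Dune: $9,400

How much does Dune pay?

Dune pays $0

Bids ranked high→low: 58,500 (Ember), 47,600 (Sable), 46,900 (Alder), 36,800 (Meridian), 27,600 (Novara), 14,300 (Zephyr), 9,400 (Dune)
The 5 highest are Ember, Sable, Alder, Meridian, Novara.
Dune does not win → $0.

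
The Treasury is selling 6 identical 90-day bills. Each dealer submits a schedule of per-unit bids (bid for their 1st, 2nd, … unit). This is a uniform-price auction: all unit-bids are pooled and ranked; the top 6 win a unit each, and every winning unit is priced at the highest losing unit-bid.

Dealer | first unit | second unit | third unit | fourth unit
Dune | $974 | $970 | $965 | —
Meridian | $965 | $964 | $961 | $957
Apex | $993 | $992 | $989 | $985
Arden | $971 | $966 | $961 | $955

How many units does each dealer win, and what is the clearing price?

Apex 4, Arden 1, Dune 1; clearing price $970

Merging the schedules and taking the best 6: 993 (Apex-1), 992 (Apex-2), 989 (Apex-3), 985 (Apex-4), 974 (Dune-1), 971 (Arden-1)
First bid not allocated: $970.
Allocation: Apex 4, Arden 1, Dune 1.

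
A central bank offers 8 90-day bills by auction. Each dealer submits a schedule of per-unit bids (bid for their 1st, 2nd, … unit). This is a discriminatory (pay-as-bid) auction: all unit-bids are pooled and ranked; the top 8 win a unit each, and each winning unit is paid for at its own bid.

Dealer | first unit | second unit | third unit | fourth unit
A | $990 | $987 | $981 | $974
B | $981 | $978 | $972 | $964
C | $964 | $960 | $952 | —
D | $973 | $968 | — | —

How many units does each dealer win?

A 4, B 3, D 1

Pooled unit-bids ranked (top 8): 990 (A-1), 987 (A-2), 981 (A-3), 981 (B-1), 978 (B-2), 974 (A-4), 973 (D-1), 972 (B-3)
Next rejected bid: $968 (not a price — pay-as-bid).
Allocation: A 4, B 3, D 1.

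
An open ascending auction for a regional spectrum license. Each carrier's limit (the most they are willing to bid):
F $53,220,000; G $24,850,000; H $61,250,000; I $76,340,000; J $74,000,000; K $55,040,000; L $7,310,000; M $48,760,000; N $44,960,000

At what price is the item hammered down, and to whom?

Rule: the price rises until one bidder remains; the winner pays the price at which the last rival dropped out.
Limits ranked: 76,340,000 (I) > 74,000,000 (J) > 61,250,000 (H) > 55,040,000 (K) > 53,220,000 (F) > 48,760,000 (M) > …
Once the price passes $74,000,000, only I is left; the hammer falls at J's limit of $74,000,000.

I wins at $74,000,000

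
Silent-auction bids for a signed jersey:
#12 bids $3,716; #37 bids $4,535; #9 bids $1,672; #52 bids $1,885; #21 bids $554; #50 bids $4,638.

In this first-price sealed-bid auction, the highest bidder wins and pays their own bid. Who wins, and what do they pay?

#50 pays $4,638

First-price sealed-bid auction: the highest bidder wins and pays their own bid.
Bids in order: 4,638 (#50) > 4,535 (#37) > 3,716 (#12) > 1,885 (#52) > 1,672 (#9) > 554 (#21)
#50 has the highest bid and pays exactly that: $4,638.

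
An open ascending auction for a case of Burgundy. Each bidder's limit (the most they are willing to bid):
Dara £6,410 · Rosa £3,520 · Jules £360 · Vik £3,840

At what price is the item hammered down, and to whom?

Sorting limits: 6,410 (Dara) > 3,840 (Vik) > 3,520 (Rosa) > 360 (Jules)
Once the price passes £3,840, only Dara is left; the hammer falls at Vik's limit of £3,840.

Dara wins at £3,840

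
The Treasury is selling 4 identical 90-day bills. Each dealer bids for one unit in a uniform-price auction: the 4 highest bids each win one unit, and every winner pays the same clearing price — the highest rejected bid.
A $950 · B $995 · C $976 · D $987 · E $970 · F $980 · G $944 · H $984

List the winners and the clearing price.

Bids ranked high→low: 995 (B), 987 (D), 984 (H), 980 (F), 976 (C), 970 (E), …
The 4 highest are B, D, H, F.
Highest unsuccessful bid: $976 → clearing price.

B, D, H, F; each pays $976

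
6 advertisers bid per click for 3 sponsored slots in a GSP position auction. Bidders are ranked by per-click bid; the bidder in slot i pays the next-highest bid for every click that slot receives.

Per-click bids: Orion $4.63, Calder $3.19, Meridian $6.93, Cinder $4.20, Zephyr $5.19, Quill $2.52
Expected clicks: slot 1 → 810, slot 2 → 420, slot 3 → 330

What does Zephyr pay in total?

Ranked by bid: $6.93 (Meridian) > $5.19 (Zephyr) > $4.63 (Orion) > $4.20 (Cinder) > …
Zephyr holds slot 2 → pays next bid $4.63 × 420 clicks = $1944.60.

Zephyr pays $1944.60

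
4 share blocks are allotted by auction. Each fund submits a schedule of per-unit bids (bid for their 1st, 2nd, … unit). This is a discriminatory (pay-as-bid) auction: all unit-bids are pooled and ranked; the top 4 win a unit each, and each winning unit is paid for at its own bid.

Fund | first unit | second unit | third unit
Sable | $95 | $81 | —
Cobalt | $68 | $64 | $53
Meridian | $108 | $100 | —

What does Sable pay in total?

Sable pays $176

Pooled unit-bids ranked (top 4): 108 (Meridian-1), 100 (Meridian-2), 95 (Sable-1), 81 (Sable-2)
Next rejected bid: $68 (not a price — pay-as-bid).
Sable's winning unit-bids: 95 + 81 = $176.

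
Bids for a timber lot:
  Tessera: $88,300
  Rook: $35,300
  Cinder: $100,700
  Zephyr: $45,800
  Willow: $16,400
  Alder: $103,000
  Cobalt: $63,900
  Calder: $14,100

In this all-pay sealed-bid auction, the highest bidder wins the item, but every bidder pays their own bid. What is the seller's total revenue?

Bids in order: 103,000 (Alder) > 100,700 (Cinder) > 88,300 (Tessera) > 63,900 (Cobalt) > 45,800 (Zephyr) > 35,300 (Rook) > …
Alder wins with the top bid; all bids are sunk regardless.
Every bidder forfeits their bid regardless of winning.
Revenue = 88,300 + 35,300 + 100,700 + 45,800 + 16,400 + 103,000 + 63,900 + 14,100 = $467,500.

Total revenue: $467,500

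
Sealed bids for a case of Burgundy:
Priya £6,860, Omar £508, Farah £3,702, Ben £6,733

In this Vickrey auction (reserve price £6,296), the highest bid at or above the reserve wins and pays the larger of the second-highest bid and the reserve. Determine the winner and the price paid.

Bids in order: 6,860 (Priya) > 6,733 (Ben) > 3,702 (Farah) > 508 (Omar)
Highest eligible bid: Priya at £6,860.
Second-highest bid £6,733 exceeds the reserve £6,296 → payment £6,733.

Priya pays £6,733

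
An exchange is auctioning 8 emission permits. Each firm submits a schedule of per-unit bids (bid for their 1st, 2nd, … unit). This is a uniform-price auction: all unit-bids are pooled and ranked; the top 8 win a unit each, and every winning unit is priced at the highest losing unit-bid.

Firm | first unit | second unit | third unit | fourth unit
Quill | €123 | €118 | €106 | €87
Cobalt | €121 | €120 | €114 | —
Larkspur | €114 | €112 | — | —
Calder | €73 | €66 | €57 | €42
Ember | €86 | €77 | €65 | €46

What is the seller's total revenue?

Pooled unit-bids ranked (top 8): 123 (Quill-1), 121 (Cobalt-1), 120 (Cobalt-2), 118 (Quill-2), 114 (Cobalt-3), 114 (Larkspur-1), 112 (Larkspur-2), 106 (Quill-3)
First bid not allocated: €87.
Allocation: Cobalt 3, Larkspur 2, Quill 3. Every unit priced at €87.
Revenue = 8 × 87 = €696.

Total revenue: €696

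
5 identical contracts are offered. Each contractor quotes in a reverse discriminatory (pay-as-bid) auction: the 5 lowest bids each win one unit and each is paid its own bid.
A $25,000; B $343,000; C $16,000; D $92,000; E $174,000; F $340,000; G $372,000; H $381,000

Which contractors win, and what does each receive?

Ordering the bids: 16,000 (C), 25,000 (A), 92,000 (D), 174,000 (E), 340,000 (F), 343,000 (B), 372,000 (G), …
Lowest 5: C, A, D, E, F.
Each winner is paid its own bid: C $16,000, A $25,000, D $92,000, E $174,000, F $340,000.

C $16,000, A $25,000, D $92,000, E $174,000, F $340,000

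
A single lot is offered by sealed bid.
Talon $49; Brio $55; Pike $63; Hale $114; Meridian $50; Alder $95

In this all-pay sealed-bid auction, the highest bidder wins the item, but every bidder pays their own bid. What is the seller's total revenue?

Rule: the highest bidder wins the item, but every bidder pays their own bid.
Sorting bids: 114 (Hale) > 95 (Alder) > 63 (Pike) > 55 (Brio) > 50 (Meridian) > 49 (Talon)
Every bidder forfeits their bid regardless of winning.
Revenue = 49 + 55 + 63 + 114 + 50 + 95 = $426.

Total revenue: $426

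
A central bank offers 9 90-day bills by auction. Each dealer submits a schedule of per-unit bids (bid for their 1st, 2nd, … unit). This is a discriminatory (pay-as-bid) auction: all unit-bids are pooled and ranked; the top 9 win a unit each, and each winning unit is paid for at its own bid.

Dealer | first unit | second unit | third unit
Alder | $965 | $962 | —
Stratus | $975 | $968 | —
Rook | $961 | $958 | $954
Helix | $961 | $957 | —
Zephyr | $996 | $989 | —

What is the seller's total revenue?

Total revenue: $8,735

Merging the schedules and taking the best 9: 996 (Zephyr-1), 989 (Zephyr-2), 975 (Stratus-1), 968 (Stratus-2), 965 (Alder-1), 962 (Alder-2), 961 (Rook-1), 961 (Helix-1), 958 (Rook-2)
Next rejected bid: $957 (not a price — pay-as-bid).
Each winning unit pays its own bid.
Revenue = 996 + 989 + 975 + 968 + 965 + 962 + 961 + 961 + 958 = $8,735.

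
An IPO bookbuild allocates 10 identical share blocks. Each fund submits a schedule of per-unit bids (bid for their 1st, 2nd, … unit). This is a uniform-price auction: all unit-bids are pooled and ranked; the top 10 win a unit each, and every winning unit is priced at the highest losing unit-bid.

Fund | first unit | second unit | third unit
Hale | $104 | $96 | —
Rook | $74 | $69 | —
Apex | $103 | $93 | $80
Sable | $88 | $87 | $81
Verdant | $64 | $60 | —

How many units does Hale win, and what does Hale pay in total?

Pooled unit-bids ranked (top 10): 104 (Hale-1), 103 (Apex-1), 96 (Hale-2), 93 (Apex-2), 88 (Sable-1), 87 (Sable-2), 81 (Sable-3), 80 (Apex-3), 74 (Rook-1), 69 (Rook-2)
Highest rejected unit-bid = $64.
Hale wins 2 unit(s) at $64 each.

Hale: 2 units, pays $128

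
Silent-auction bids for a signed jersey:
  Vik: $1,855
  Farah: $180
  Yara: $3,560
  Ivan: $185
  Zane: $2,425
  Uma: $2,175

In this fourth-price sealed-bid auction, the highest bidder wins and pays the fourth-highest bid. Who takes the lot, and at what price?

Sorting bids: 3,560 (Yara) > 2,425 (Zane) > 2,175 (Uma) > 1,855 (Vik) > 185 (Ivan) > 180 (Farah)
Yara wins; payment is bid #4 in the ranking = $1,855.

Yara pays $1,855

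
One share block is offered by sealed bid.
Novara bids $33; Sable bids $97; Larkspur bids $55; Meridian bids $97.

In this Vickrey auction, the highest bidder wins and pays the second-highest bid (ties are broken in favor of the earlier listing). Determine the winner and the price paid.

Bids in order: 97 (Sable) > 97 (Meridian) > 55 (Larkspur) > 33 (Novara)
Tie at $97 → Sable wins by tie-break.
Second-price: Sable pays Meridian's bid of $97.

Sable pays $97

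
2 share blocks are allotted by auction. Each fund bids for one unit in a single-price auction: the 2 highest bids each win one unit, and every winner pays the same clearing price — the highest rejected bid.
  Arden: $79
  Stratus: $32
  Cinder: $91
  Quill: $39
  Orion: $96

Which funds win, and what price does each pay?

Sorting: 96 (Orion), 91 (Cinder), 79 (Arden), 39 (Quill), …
The 2 highest are Orion, Cinder.
Highest unsuccessful bid: $79 → clearing price.

Orion, Cinder; each pays $79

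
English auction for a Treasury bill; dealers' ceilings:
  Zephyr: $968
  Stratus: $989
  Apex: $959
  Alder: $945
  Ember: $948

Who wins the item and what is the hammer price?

Stratus wins at $968

Rule: the price rises until one bidder remains; the winner pays the price at which the last rival dropped out.
Limits ranked: 989 (Stratus) > 968 (Zephyr) > 959 (Apex) > 948 (Ember) > 945 (Alder)
Zephyr is the last rival to drop out, at $968; Stratus remains and wins at that price.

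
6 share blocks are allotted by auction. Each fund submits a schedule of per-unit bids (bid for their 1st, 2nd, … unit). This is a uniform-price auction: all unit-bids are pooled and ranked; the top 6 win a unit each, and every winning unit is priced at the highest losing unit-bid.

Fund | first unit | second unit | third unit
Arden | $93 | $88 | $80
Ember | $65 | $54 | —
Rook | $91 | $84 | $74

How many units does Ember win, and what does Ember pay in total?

Ember: 0 units, pays $0

Merging the schedules and taking the best 6: 93 (Arden-1), 91 (Rook-1), 88 (Arden-2), 84 (Rook-2), 80 (Arden-3), 74 (Rook-3)
The (k+1)-th unit-bid is $65.
Ember wins 0 unit(s) at $65 each.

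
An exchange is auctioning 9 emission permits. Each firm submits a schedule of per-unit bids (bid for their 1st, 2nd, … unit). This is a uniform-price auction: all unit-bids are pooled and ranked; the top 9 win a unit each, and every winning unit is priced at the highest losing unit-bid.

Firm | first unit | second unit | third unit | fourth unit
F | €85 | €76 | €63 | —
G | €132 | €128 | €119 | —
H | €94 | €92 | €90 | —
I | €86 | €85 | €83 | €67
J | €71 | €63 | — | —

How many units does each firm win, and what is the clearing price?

All unit-bids, highest first — top 9: 132 (G-1), 128 (G-2), 119 (G-3), 94 (H-1), 92 (H-2), 90 (H-3), 86 (I-1), 85 (F-1), 85 (I-2)
The (k+1)-th unit-bid is €83.
Allocation: F 1, G 3, H 3, I 2.

F 1, G 3, H 3, I 2; clearing price €83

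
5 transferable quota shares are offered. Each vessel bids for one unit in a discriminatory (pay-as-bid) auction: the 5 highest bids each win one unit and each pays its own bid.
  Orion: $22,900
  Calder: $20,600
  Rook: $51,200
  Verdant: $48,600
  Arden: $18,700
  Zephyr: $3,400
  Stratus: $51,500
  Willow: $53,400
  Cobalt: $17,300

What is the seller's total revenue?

Ordering the bids: 53,400 (Willow), 51,500 (Stratus), 51,200 (Rook), 48,600 (Verdant), 22,900 (Orion), 20,600 (Calder), 18,700 (Arden), …
Top 5: Willow, Stratus, Rook, Verdant, Orion.
Total revenue = 53,400 + 51,500 + 51,200 + 48,600 + 22,900 = $227,600.

Total revenue: $227,600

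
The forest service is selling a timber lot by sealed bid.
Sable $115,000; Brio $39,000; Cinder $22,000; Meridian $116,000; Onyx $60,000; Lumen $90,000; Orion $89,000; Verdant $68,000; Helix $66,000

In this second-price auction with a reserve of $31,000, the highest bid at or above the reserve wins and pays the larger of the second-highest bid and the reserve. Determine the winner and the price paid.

Second-price auction with a reserve of $31,000: the highest bid at or above the reserve wins and pays the larger of the second-highest bid and the reserve.
Bids ranked: 116,000 (Meridian) > 115,000 (Sable) > 90,000 (Lumen) > 89,000 (Orion) > 68,000 (Verdant) > 66,000 (Helix) > …
Meridian has the top bid at or above the reserve ($116,000).
Second-highest bid $115,000 exceeds the reserve $31,000 → payment $115,000.

Meridian pays $115,000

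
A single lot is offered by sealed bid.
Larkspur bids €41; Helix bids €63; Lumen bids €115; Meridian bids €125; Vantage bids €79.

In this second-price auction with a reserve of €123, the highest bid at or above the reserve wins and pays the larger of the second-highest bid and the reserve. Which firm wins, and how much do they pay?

Meridian pays €123

Bids in order: 125 (Meridian) > 115 (Lumen) > 79 (Vantage) > 63 (Helix) > 41 (Larkspur)
Highest eligible bid: Meridian at €125.
Second-highest bid €115 is below the reserve €123, so the reserve binds → payment €123.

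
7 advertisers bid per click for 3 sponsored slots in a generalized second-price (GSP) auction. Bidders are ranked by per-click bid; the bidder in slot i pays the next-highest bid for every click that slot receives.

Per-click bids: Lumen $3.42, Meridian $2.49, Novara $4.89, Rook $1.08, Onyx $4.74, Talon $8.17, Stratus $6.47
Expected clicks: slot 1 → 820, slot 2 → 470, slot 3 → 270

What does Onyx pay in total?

Sorting advertisers: $8.17 (Talon) > $6.47 (Stratus) > $4.89 (Novara) > $4.74 (Onyx) > …
Onyx ranks below slot 3 → no slot, pays nothing.

Onyx pays $0.00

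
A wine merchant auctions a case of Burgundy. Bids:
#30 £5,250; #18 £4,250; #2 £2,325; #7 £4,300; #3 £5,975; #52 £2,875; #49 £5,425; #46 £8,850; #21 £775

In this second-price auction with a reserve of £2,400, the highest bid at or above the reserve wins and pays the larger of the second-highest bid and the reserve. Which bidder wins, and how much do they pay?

Sorting bids: 8,850 (#46) > 5,975 (#3) > 5,425 (#49) > 5,250 (#30) > 4,300 (#7) > 4,250 (#18) > …
Highest eligible bid: #46 at £8,850.
Second-highest bid £5,975 exceeds the reserve £2,400 → payment £5,975.

#46 pays £5,975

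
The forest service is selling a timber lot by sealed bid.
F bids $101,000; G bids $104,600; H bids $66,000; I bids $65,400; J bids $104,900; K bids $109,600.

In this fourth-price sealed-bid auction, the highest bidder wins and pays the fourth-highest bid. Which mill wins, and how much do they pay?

K pays $101,000

Bids in order: 109,600 (K) > 104,900 (J) > 104,600 (G) > 101,000 (F) > 66,000 (H) > 65,400 (I)
K wins; payment is bid #4 in the ranking = $101,000.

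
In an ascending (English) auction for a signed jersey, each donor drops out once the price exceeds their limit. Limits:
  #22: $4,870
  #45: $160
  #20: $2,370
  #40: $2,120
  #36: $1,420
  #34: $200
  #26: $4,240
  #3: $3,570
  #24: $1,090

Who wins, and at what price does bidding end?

#22 wins at $4,240

Rule: the price rises until one bidder remains; the winner pays the price at which the last rival dropped out.
Limits ranked: 4,870 (#22) > 4,240 (#26) > 3,570 (#3) > 2,370 (#20) > 2,120 (#40) > 1,420 (#36) > …
Bidding ends when #26 exits at $4,240; #22 takes it.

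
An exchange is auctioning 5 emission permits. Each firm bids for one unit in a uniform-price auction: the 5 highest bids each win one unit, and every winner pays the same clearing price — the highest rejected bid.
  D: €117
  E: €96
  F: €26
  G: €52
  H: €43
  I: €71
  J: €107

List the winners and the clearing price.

D, J, E, I, G; each pays €43

Ordering the bids: 117 (D), 107 (J), 96 (E), 71 (I), 52 (G), 43 (H), 26 (F)
The 5 highest are D, J, E, I, G.
First losing bid is H's €43, which sets the uniform price.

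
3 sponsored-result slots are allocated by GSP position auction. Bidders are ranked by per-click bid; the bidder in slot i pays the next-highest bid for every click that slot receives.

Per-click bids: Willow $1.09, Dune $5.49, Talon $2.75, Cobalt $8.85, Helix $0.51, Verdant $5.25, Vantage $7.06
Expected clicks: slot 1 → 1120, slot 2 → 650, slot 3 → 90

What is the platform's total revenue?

Total revenue: $11948.20

Ranked by bid: $8.85 (Cobalt) > $7.06 (Vantage) > $5.49 (Dune) > $5.25 (Verdant) > …
Slot 1: Cobalt pays $7.06 × 1120 = $7907.20
Slot 2: Vantage pays $5.49 × 650 = $3568.50
Slot 3: Dune pays $5.25 × 90 = $472.50
Total = $11948.20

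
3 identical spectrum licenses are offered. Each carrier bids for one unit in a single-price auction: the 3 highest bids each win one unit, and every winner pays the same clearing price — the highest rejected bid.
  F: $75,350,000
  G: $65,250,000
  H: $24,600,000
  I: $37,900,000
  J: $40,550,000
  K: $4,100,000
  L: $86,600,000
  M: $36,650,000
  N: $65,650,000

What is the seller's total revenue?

Total revenue: $195,750,000

Bids ranked high→low: 86,600,000 (L), 75,350,000 (F), 65,650,000 (N), 65,250,000 (G), 40,550,000 (J), …
The 3 highest are L, F, N.
First losing bid is G's $65,250,000, which sets the uniform price.
Total revenue = 3 × $65,250,000 = $195,750,000.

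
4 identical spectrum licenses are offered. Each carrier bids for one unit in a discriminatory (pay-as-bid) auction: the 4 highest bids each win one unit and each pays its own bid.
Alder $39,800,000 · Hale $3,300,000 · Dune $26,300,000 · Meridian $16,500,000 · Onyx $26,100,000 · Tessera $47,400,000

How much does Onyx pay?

Onyx pays $26,100,000

Ordering the bids: 47,400,000 (Tessera), 39,800,000 (Alder), 26,300,000 (Dune), 26,100,000 (Onyx), 16,500,000 (Meridian), 3,300,000 (Hale)
The 4 highest are Tessera, Alder, Dune, Onyx.
Onyx wins → own bid $26,100,000.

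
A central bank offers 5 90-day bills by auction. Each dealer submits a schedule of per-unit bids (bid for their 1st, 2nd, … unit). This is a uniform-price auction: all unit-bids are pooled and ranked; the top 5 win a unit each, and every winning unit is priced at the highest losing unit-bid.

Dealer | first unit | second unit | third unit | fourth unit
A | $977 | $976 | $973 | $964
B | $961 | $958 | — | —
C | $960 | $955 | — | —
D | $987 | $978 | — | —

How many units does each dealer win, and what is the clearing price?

Pooled unit-bids ranked (top 5): 987 (D-1), 978 (D-2), 977 (A-1), 976 (A-2), 973 (A-3)
Highest rejected unit-bid = $964.
Allocation: A 3, D 2.

A 3, D 2; clearing price $964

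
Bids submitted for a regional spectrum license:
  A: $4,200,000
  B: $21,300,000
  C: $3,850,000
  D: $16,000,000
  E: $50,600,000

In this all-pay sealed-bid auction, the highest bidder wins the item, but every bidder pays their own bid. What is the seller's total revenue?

Total revenue: $95,950,000

Rule: the highest bidder wins the item, but every bidder pays their own bid.
Sorting bids: 50,600,000 (E) > 21,300,000 (B) > 16,000,000 (D) > 4,200,000 (A) > 3,850,000 (C)
Every bidder forfeits their bid regardless of winning.
Revenue = 4,200,000 + 21,300,000 + 3,850,000 + 16,000,000 + 50,600,000 = $95,950,000.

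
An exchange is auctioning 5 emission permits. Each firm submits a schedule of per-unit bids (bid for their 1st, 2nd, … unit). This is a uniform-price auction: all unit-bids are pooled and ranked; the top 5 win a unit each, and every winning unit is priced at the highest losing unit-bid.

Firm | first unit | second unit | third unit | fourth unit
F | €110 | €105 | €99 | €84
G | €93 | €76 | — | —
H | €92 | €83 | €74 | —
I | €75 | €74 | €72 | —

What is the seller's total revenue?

Total revenue: €420

Pooled unit-bids ranked (top 5): 110 (F-1), 105 (F-2), 99 (F-3), 93 (G-1), 92 (H-1)
The (k+1)-th unit-bid is €84.
Allocation: F 3, G 1, H 1. Every unit priced at €84.
Revenue = 5 × 84 = €420.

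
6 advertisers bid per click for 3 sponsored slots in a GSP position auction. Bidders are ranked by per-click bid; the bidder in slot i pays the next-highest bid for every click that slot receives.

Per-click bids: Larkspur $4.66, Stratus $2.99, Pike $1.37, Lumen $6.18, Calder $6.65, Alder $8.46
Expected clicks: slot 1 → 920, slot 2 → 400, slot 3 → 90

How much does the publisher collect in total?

Total revenue: $9009.40

Per-click bids in order: $8.46 (Alder) > $6.65 (Calder) > $6.18 (Lumen) > $4.66 (Larkspur) > …
Slot 1: Alder pays $6.65 × 920 = $6118.00
Slot 2: Calder pays $6.18 × 400 = $2472.00
Slot 3: Lumen pays $4.66 × 90 = $419.40
Total = $9009.40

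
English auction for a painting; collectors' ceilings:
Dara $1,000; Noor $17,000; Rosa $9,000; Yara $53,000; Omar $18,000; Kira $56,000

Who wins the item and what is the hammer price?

Limits ranked: 56,000 (Kira) > 53,000 (Yara) > 18,000 (Omar) > 17,000 (Noor) > 9,000 (Rosa) > 1,000 (Dara)
Once the price passes $53,000, only Kira is left; the hammer falls at Yara's limit of $53,000.

Kira wins at $53,000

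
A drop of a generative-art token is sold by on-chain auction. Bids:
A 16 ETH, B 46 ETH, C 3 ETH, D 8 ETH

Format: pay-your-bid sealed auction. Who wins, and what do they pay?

B pays 46 ETH

Rule: the highest bidder wins and pays their own bid.
Bids in order: 46 (B) > 16 (A) > 8 (D) > 3 (C)
B is highest → pays own bid, 46 ETH.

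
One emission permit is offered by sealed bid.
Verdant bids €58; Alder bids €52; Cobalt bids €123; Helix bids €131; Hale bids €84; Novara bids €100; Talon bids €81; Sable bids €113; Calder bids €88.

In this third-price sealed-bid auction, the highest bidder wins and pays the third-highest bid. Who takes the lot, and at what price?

Helix pays €113

Bids in order: 131 (Helix) > 123 (Cobalt) > 113 (Sable) > 100 (Novara) > 88 (Calder) > 84 (Hale) > …
Helix wins; payment is bid #3 in the ranking = €113.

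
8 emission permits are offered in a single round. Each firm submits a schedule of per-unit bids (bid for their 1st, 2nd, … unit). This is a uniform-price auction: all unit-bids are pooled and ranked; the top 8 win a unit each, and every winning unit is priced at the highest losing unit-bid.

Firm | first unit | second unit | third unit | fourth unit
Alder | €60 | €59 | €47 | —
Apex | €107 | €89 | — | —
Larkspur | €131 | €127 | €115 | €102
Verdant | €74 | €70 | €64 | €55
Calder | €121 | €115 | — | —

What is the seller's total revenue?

Pooled unit-bids ranked (top 8): 131 (Larkspur-1), 127 (Larkspur-2), 121 (Calder-1), 115 (Larkspur-3), 115 (Calder-2), 107 (Apex-1), 102 (Larkspur-4), 89 (Apex-2)
The (k+1)-th unit-bid is €74.
Allocation: Apex 2, Calder 2, Larkspur 4. Every unit priced at €74.
Revenue = 8 × 74 = €592.

Total revenue: €592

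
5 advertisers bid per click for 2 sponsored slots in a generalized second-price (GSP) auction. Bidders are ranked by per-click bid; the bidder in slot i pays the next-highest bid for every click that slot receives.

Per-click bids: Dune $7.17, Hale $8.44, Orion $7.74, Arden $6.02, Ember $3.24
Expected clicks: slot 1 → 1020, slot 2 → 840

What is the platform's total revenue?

Total revenue: $13917.60

Sorting advertisers: $8.44 (Hale) > $7.74 (Orion) > $7.17 (Dune) > …
Slot 1: Hale pays $7.74 × 1020 = $7894.80
Slot 2: Orion pays $7.17 × 840 = $6022.80
Total = $13917.60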